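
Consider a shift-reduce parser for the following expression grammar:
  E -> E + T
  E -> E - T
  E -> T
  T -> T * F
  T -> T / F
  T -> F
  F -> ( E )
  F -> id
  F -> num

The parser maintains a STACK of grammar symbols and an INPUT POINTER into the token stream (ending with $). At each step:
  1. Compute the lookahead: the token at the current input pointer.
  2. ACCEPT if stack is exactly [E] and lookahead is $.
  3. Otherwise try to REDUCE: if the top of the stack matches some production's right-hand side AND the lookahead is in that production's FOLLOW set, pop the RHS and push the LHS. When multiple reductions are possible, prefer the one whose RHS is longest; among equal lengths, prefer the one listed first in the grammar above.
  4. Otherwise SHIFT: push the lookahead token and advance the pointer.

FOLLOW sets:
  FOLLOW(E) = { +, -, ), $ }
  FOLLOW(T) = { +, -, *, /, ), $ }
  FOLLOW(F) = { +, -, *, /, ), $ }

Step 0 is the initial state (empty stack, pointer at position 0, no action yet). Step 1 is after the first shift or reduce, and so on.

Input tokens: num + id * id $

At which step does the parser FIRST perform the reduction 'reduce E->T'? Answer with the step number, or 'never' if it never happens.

Answer: 4

Derivation:
Step 1: shift num. Stack=[num] ptr=1 lookahead=+ remaining=[+ id * id $]
Step 2: reduce F->num. Stack=[F] ptr=1 lookahead=+ remaining=[+ id * id $]
Step 3: reduce T->F. Stack=[T] ptr=1 lookahead=+ remaining=[+ id * id $]
Step 4: reduce E->T. Stack=[E] ptr=1 lookahead=+ remaining=[+ id * id $]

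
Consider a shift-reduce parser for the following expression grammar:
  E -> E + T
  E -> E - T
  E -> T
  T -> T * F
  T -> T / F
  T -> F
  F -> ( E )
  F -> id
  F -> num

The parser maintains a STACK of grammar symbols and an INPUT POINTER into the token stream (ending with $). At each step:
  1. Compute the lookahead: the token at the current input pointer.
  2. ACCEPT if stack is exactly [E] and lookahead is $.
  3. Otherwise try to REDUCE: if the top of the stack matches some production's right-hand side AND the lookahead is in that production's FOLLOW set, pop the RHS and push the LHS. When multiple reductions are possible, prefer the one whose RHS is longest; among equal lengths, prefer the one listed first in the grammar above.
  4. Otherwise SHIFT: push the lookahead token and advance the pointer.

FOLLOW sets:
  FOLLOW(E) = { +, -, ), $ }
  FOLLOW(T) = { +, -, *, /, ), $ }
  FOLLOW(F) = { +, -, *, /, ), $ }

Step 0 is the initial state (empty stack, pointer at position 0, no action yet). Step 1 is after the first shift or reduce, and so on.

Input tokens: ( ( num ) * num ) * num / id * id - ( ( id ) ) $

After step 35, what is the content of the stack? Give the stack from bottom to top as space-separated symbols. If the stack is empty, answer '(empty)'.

Answer: E - ( ( F

Derivation:
Step 1: shift (. Stack=[(] ptr=1 lookahead=( remaining=[( num ) * num ) * num / id * id - ( ( id ) ) $]
Step 2: shift (. Stack=[( (] ptr=2 lookahead=num remaining=[num ) * num ) * num / id * id - ( ( id ) ) $]
Step 3: shift num. Stack=[( ( num] ptr=3 lookahead=) remaining=[) * num ) * num / id * id - ( ( id ) ) $]
Step 4: reduce F->num. Stack=[( ( F] ptr=3 lookahead=) remaining=[) * num ) * num / id * id - ( ( id ) ) $]
Step 5: reduce T->F. Stack=[( ( T] ptr=3 lookahead=) remaining=[) * num ) * num / id * id - ( ( id ) ) $]
Step 6: reduce E->T. Stack=[( ( E] ptr=3 lookahead=) remaining=[) * num ) * num / id * id - ( ( id ) ) $]
Step 7: shift ). Stack=[( ( E )] ptr=4 lookahead=* remaining=[* num ) * num / id * id - ( ( id ) ) $]
Step 8: reduce F->( E ). Stack=[( F] ptr=4 lookahead=* remaining=[* num ) * num / id * id - ( ( id ) ) $]
Step 9: reduce T->F. Stack=[( T] ptr=4 lookahead=* remaining=[* num ) * num / id * id - ( ( id ) ) $]
Step 10: shift *. Stack=[( T *] ptr=5 lookahead=num remaining=[num ) * num / id * id - ( ( id ) ) $]
Step 11: shift num. Stack=[( T * num] ptr=6 lookahead=) remaining=[) * num / id * id - ( ( id ) ) $]
Step 12: reduce F->num. Stack=[( T * F] ptr=6 lookahead=) remaining=[) * num / id * id - ( ( id ) ) $]
Step 13: reduce T->T * F. Stack=[( T] ptr=6 lookahead=) remaining=[) * num / id * id - ( ( id ) ) $]
Step 14: reduce E->T. Stack=[( E] ptr=6 lookahead=) remaining=[) * num / id * id - ( ( id ) ) $]
Step 15: shift ). Stack=[( E )] ptr=7 lookahead=* remaining=[* num / id * id - ( ( id ) ) $]
Step 16: reduce F->( E ). Stack=[F] ptr=7 lookahead=* remaining=[* num / id * id - ( ( id ) ) $]
Step 17: reduce T->F. Stack=[T] ptr=7 lookahead=* remaining=[* num / id * id - ( ( id ) ) $]
Step 18: shift *. Stack=[T *] ptr=8 lookahead=num remaining=[num / id * id - ( ( id ) ) $]
Step 19: shift num. Stack=[T * num] ptr=9 lookahead=/ remaining=[/ id * id - ( ( id ) ) $]
Step 20: reduce F->num. Stack=[T * F] ptr=9 lookahead=/ remaining=[/ id * id - ( ( id ) ) $]
Step 21: reduce T->T * F. Stack=[T] ptr=9 lookahead=/ remaining=[/ id * id - ( ( id ) ) $]
Step 22: shift /. Stack=[T /] ptr=10 lookahead=id remaining=[id * id - ( ( id ) ) $]
Step 23: shift id. Stack=[T / id] ptr=11 lookahead=* remaining=[* id - ( ( id ) ) $]
Step 24: reduce F->id. Stack=[T / F] ptr=11 lookahead=* remaining=[* id - ( ( id ) ) $]
Step 25: reduce T->T / F. Stack=[T] ptr=11 lookahead=* remaining=[* id - ( ( id ) ) $]
Step 26: shift *. Stack=[T *] ptr=12 lookahead=id remaining=[id - ( ( id ) ) $]
Step 27: shift id. Stack=[T * id] ptr=13 lookahead=- remaining=[- ( ( id ) ) $]
Step 28: reduce F->id. Stack=[T * F] ptr=13 lookahead=- remaining=[- ( ( id ) ) $]
Step 29: reduce T->T * F. Stack=[T] ptr=13 lookahead=- remaining=[- ( ( id ) ) $]
Step 30: reduce E->T. Stack=[E] ptr=13 lookahead=- remaining=[- ( ( id ) ) $]
Step 31: shift -. Stack=[E -] ptr=14 lookahead=( remaining=[( ( id ) ) $]
Step 32: shift (. Stack=[E - (] ptr=15 lookahead=( remaining=[( id ) ) $]
Step 33: shift (. Stack=[E - ( (] ptr=16 lookahead=id remaining=[id ) ) $]
Step 34: shift id. Stack=[E - ( ( id] ptr=17 lookahead=) remaining=[) ) $]
Step 35: reduce F->id. Stack=[E - ( ( F] ptr=17 lookahead=) remaining=[) ) $]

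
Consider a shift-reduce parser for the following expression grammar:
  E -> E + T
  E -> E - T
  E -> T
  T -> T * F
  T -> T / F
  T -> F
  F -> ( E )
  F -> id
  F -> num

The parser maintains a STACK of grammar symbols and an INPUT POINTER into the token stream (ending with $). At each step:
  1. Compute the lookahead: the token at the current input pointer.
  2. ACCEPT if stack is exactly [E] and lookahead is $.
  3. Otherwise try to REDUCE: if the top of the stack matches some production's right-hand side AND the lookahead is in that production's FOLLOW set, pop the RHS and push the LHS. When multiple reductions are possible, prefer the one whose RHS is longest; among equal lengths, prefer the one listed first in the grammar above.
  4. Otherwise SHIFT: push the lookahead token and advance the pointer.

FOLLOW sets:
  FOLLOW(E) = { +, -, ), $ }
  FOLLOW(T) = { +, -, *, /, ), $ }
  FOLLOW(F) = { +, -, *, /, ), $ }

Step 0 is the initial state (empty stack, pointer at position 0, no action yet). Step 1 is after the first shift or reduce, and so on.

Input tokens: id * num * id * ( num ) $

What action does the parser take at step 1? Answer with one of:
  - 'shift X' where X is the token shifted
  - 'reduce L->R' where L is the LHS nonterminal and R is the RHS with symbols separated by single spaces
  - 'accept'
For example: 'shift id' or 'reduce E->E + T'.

Step 1: shift id. Stack=[id] ptr=1 lookahead=* remaining=[* num * id * ( num ) $]

Answer: shift id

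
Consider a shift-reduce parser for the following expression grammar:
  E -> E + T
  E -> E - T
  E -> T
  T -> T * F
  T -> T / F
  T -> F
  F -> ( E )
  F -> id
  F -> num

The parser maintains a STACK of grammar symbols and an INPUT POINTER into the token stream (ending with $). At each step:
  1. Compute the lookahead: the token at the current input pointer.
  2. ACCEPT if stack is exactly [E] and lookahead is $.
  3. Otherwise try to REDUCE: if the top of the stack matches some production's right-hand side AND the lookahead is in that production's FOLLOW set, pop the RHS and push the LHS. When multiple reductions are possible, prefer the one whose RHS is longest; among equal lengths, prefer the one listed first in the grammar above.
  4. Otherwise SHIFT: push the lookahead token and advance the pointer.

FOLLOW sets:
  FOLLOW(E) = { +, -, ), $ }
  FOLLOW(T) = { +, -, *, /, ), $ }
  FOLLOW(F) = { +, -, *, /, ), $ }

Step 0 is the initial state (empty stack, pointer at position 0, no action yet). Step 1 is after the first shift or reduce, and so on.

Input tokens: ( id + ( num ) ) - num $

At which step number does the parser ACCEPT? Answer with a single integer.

Step 1: shift (. Stack=[(] ptr=1 lookahead=id remaining=[id + ( num ) ) - num $]
Step 2: shift id. Stack=[( id] ptr=2 lookahead=+ remaining=[+ ( num ) ) - num $]
Step 3: reduce F->id. Stack=[( F] ptr=2 lookahead=+ remaining=[+ ( num ) ) - num $]
Step 4: reduce T->F. Stack=[( T] ptr=2 lookahead=+ remaining=[+ ( num ) ) - num $]
Step 5: reduce E->T. Stack=[( E] ptr=2 lookahead=+ remaining=[+ ( num ) ) - num $]
Step 6: shift +. Stack=[( E +] ptr=3 lookahead=( remaining=[( num ) ) - num $]
Step 7: shift (. Stack=[( E + (] ptr=4 lookahead=num remaining=[num ) ) - num $]
Step 8: shift num. Stack=[( E + ( num] ptr=5 lookahead=) remaining=[) ) - num $]
Step 9: reduce F->num. Stack=[( E + ( F] ptr=5 lookahead=) remaining=[) ) - num $]
Step 10: reduce T->F. Stack=[( E + ( T] ptr=5 lookahead=) remaining=[) ) - num $]
Step 11: reduce E->T. Stack=[( E + ( E] ptr=5 lookahead=) remaining=[) ) - num $]
Step 12: shift ). Stack=[( E + ( E )] ptr=6 lookahead=) remaining=[) - num $]
Step 13: reduce F->( E ). Stack=[( E + F] ptr=6 lookahead=) remaining=[) - num $]
Step 14: reduce T->F. Stack=[( E + T] ptr=6 lookahead=) remaining=[) - num $]
Step 15: reduce E->E + T. Stack=[( E] ptr=6 lookahead=) remaining=[) - num $]
Step 16: shift ). Stack=[( E )] ptr=7 lookahead=- remaining=[- num $]
Step 17: reduce F->( E ). Stack=[F] ptr=7 lookahead=- remaining=[- num $]
Step 18: reduce T->F. Stack=[T] ptr=7 lookahead=- remaining=[- num $]
Step 19: reduce E->T. Stack=[E] ptr=7 lookahead=- remaining=[- num $]
Step 20: shift -. Stack=[E -] ptr=8 lookahead=num remaining=[num $]
Step 21: shift num. Stack=[E - num] ptr=9 lookahead=$ remaining=[$]
Step 22: reduce F->num. Stack=[E - F] ptr=9 lookahead=$ remaining=[$]
Step 23: reduce T->F. Stack=[E - T] ptr=9 lookahead=$ remaining=[$]
Step 24: reduce E->E - T. Stack=[E] ptr=9 lookahead=$ remaining=[$]
Step 25: accept. Stack=[E] ptr=9 lookahead=$ remaining=[$]

Answer: 25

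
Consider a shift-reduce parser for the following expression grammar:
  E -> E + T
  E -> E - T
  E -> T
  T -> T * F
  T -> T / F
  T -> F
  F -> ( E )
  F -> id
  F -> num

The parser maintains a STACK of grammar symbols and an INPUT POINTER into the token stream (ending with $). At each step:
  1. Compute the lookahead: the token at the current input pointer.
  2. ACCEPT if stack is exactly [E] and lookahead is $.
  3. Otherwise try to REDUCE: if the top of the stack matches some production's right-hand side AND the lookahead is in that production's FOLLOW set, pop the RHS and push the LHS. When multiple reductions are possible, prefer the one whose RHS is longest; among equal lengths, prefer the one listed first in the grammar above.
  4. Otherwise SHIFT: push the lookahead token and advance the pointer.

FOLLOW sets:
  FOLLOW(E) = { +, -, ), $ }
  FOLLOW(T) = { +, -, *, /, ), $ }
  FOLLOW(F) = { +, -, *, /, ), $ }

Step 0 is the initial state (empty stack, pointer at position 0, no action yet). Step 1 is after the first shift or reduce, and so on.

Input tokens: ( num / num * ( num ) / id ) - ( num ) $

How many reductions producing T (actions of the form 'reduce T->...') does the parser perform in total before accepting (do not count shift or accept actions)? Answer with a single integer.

Step 1: shift (. Stack=[(] ptr=1 lookahead=num remaining=[num / num * ( num ) / id ) - ( num ) $]
Step 2: shift num. Stack=[( num] ptr=2 lookahead=/ remaining=[/ num * ( num ) / id ) - ( num ) $]
Step 3: reduce F->num. Stack=[( F] ptr=2 lookahead=/ remaining=[/ num * ( num ) / id ) - ( num ) $]
Step 4: reduce T->F. Stack=[( T] ptr=2 lookahead=/ remaining=[/ num * ( num ) / id ) - ( num ) $]
Step 5: shift /. Stack=[( T /] ptr=3 lookahead=num remaining=[num * ( num ) / id ) - ( num ) $]
Step 6: shift num. Stack=[( T / num] ptr=4 lookahead=* remaining=[* ( num ) / id ) - ( num ) $]
Step 7: reduce F->num. Stack=[( T / F] ptr=4 lookahead=* remaining=[* ( num ) / id ) - ( num ) $]
Step 8: reduce T->T / F. Stack=[( T] ptr=4 lookahead=* remaining=[* ( num ) / id ) - ( num ) $]
Step 9: shift *. Stack=[( T *] ptr=5 lookahead=( remaining=[( num ) / id ) - ( num ) $]
Step 10: shift (. Stack=[( T * (] ptr=6 lookahead=num remaining=[num ) / id ) - ( num ) $]
Step 11: shift num. Stack=[( T * ( num] ptr=7 lookahead=) remaining=[) / id ) - ( num ) $]
Step 12: reduce F->num. Stack=[( T * ( F] ptr=7 lookahead=) remaining=[) / id ) - ( num ) $]
Step 13: reduce T->F. Stack=[( T * ( T] ptr=7 lookahead=) remaining=[) / id ) - ( num ) $]
Step 14: reduce E->T. Stack=[( T * ( E] ptr=7 lookahead=) remaining=[) / id ) - ( num ) $]
Step 15: shift ). Stack=[( T * ( E )] ptr=8 lookahead=/ remaining=[/ id ) - ( num ) $]
Step 16: reduce F->( E ). Stack=[( T * F] ptr=8 lookahead=/ remaining=[/ id ) - ( num ) $]
Step 17: reduce T->T * F. Stack=[( T] ptr=8 lookahead=/ remaining=[/ id ) - ( num ) $]
Step 18: shift /. Stack=[( T /] ptr=9 lookahead=id remaining=[id ) - ( num ) $]
Step 19: shift id. Stack=[( T / id] ptr=10 lookahead=) remaining=[) - ( num ) $]
Step 20: reduce F->id. Stack=[( T / F] ptr=10 lookahead=) remaining=[) - ( num ) $]
Step 21: reduce T->T / F. Stack=[( T] ptr=10 lookahead=) remaining=[) - ( num ) $]
Step 22: reduce E->T. Stack=[( E] ptr=10 lookahead=) remaining=[) - ( num ) $]
Step 23: shift ). Stack=[( E )] ptr=11 lookahead=- remaining=[- ( num ) $]
Step 24: reduce F->( E ). Stack=[F] ptr=11 lookahead=- remaining=[- ( num ) $]
Step 25: reduce T->F. Stack=[T] ptr=11 lookahead=- remaining=[- ( num ) $]
Step 26: reduce E->T. Stack=[E] ptr=11 lookahead=- remaining=[- ( num ) $]
Step 27: shift -. Stack=[E -] ptr=12 lookahead=( remaining=[( num ) $]
Step 28: shift (. Stack=[E - (] ptr=13 lookahead=num remaining=[num ) $]
Step 29: shift num. Stack=[E - ( num] ptr=14 lookahead=) remaining=[) $]
Step 30: reduce F->num. Stack=[E - ( F] ptr=14 lookahead=) remaining=[) $]
Step 31: reduce T->F. Stack=[E - ( T] ptr=14 lookahead=) remaining=[) $]
Step 32: reduce E->T. Stack=[E - ( E] ptr=14 lookahead=) remaining=[) $]
Step 33: shift ). Stack=[E - ( E )] ptr=15 lookahead=$ remaining=[$]
Step 34: reduce F->( E ). Stack=[E - F] ptr=15 lookahead=$ remaining=[$]
Step 35: reduce T->F. Stack=[E - T] ptr=15 lookahead=$ remaining=[$]
Step 36: reduce E->E - T. Stack=[E] ptr=15 lookahead=$ remaining=[$]
Step 37: accept. Stack=[E] ptr=15 lookahead=$ remaining=[$]

Answer: 8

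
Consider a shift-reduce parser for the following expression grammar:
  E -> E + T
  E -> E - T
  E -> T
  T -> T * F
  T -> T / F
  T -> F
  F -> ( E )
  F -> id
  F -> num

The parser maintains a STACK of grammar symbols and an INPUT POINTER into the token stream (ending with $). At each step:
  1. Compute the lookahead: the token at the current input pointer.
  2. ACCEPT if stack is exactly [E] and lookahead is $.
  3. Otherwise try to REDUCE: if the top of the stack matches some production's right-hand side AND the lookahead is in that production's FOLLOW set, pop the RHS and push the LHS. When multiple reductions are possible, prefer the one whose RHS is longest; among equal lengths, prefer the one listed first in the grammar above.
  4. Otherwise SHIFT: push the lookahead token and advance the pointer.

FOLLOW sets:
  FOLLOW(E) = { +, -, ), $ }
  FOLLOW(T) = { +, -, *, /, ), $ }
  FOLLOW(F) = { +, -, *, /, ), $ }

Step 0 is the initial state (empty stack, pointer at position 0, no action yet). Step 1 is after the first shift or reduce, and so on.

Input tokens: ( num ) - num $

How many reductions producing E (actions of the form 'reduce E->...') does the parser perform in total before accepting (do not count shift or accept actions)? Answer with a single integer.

Step 1: shift (. Stack=[(] ptr=1 lookahead=num remaining=[num ) - num $]
Step 2: shift num. Stack=[( num] ptr=2 lookahead=) remaining=[) - num $]
Step 3: reduce F->num. Stack=[( F] ptr=2 lookahead=) remaining=[) - num $]
Step 4: reduce T->F. Stack=[( T] ptr=2 lookahead=) remaining=[) - num $]
Step 5: reduce E->T. Stack=[( E] ptr=2 lookahead=) remaining=[) - num $]
Step 6: shift ). Stack=[( E )] ptr=3 lookahead=- remaining=[- num $]
Step 7: reduce F->( E ). Stack=[F] ptr=3 lookahead=- remaining=[- num $]
Step 8: reduce T->F. Stack=[T] ptr=3 lookahead=- remaining=[- num $]
Step 9: reduce E->T. Stack=[E] ptr=3 lookahead=- remaining=[- num $]
Step 10: shift -. Stack=[E -] ptr=4 lookahead=num remaining=[num $]
Step 11: shift num. Stack=[E - num] ptr=5 lookahead=$ remaining=[$]
Step 12: reduce F->num. Stack=[E - F] ptr=5 lookahead=$ remaining=[$]
Step 13: reduce T->F. Stack=[E - T] ptr=5 lookahead=$ remaining=[$]
Step 14: reduce E->E - T. Stack=[E] ptr=5 lookahead=$ remaining=[$]
Step 15: accept. Stack=[E] ptr=5 lookahead=$ remaining=[$]

Answer: 3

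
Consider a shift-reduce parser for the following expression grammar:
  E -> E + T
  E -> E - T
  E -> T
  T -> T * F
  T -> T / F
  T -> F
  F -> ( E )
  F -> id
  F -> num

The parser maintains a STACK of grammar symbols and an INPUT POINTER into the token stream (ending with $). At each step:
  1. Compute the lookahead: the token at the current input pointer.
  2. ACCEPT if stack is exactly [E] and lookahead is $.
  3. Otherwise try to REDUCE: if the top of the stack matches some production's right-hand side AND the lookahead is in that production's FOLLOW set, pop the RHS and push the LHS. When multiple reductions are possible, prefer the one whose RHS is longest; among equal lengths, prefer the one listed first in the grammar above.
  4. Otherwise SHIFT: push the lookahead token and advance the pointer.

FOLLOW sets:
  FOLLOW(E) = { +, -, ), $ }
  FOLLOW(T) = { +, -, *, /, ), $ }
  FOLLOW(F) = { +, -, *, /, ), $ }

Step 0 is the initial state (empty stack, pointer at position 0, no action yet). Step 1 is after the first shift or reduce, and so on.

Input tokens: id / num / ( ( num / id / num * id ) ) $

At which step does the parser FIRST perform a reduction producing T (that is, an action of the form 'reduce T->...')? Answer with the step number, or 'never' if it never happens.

Step 1: shift id. Stack=[id] ptr=1 lookahead=/ remaining=[/ num / ( ( num / id / num * id ) ) $]
Step 2: reduce F->id. Stack=[F] ptr=1 lookahead=/ remaining=[/ num / ( ( num / id / num * id ) ) $]
Step 3: reduce T->F. Stack=[T] ptr=1 lookahead=/ remaining=[/ num / ( ( num / id / num * id ) ) $]

Answer: 3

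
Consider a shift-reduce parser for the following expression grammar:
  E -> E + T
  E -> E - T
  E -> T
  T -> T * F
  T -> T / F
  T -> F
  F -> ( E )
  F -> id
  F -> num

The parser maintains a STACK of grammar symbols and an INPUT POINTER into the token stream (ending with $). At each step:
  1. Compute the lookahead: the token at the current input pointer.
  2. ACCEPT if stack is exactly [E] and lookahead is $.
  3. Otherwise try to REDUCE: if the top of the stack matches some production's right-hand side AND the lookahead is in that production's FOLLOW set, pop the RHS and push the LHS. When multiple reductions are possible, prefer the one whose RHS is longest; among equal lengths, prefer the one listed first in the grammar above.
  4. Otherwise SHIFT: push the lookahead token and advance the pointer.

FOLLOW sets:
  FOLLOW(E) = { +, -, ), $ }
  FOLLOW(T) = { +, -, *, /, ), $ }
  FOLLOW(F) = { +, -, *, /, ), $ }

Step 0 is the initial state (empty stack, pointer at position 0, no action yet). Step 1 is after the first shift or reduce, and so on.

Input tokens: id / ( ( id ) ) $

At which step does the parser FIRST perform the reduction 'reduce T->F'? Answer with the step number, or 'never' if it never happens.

Step 1: shift id. Stack=[id] ptr=1 lookahead=/ remaining=[/ ( ( id ) ) $]
Step 2: reduce F->id. Stack=[F] ptr=1 lookahead=/ remaining=[/ ( ( id ) ) $]
Step 3: reduce T->F. Stack=[T] ptr=1 lookahead=/ remaining=[/ ( ( id ) ) $]

Answer: 3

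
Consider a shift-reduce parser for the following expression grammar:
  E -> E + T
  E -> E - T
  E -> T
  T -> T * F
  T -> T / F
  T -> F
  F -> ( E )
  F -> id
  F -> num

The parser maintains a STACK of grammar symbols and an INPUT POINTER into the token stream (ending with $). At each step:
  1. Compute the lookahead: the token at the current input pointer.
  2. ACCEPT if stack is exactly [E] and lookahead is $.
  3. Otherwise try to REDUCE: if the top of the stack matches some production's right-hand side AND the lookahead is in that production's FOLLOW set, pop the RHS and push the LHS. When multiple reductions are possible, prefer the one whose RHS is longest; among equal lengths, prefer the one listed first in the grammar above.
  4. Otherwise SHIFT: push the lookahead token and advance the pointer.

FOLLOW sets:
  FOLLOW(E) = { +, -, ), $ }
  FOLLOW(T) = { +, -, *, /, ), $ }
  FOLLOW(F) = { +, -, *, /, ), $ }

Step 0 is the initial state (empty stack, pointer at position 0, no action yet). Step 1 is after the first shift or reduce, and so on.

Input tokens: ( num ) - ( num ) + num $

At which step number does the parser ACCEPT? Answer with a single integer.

Answer: 25

Derivation:
Step 1: shift (. Stack=[(] ptr=1 lookahead=num remaining=[num ) - ( num ) + num $]
Step 2: shift num. Stack=[( num] ptr=2 lookahead=) remaining=[) - ( num ) + num $]
Step 3: reduce F->num. Stack=[( F] ptr=2 lookahead=) remaining=[) - ( num ) + num $]
Step 4: reduce T->F. Stack=[( T] ptr=2 lookahead=) remaining=[) - ( num ) + num $]
Step 5: reduce E->T. Stack=[( E] ptr=2 lookahead=) remaining=[) - ( num ) + num $]
Step 6: shift ). Stack=[( E )] ptr=3 lookahead=- remaining=[- ( num ) + num $]
Step 7: reduce F->( E ). Stack=[F] ptr=3 lookahead=- remaining=[- ( num ) + num $]
Step 8: reduce T->F. Stack=[T] ptr=3 lookahead=- remaining=[- ( num ) + num $]
Step 9: reduce E->T. Stack=[E] ptr=3 lookahead=- remaining=[- ( num ) + num $]
Step 10: shift -. Stack=[E -] ptr=4 lookahead=( remaining=[( num ) + num $]
Step 11: shift (. Stack=[E - (] ptr=5 lookahead=num remaining=[num ) + num $]
Step 12: shift num. Stack=[E - ( num] ptr=6 lookahead=) remaining=[) + num $]
Step 13: reduce F->num. Stack=[E - ( F] ptr=6 lookahead=) remaining=[) + num $]
Step 14: reduce T->F. Stack=[E - ( T] ptr=6 lookahead=) remaining=[) + num $]
Step 15: reduce E->T. Stack=[E - ( E] ptr=6 lookahead=) remaining=[) + num $]
Step 16: shift ). Stack=[E - ( E )] ptr=7 lookahead=+ remaining=[+ num $]
Step 17: reduce F->( E ). Stack=[E - F] ptr=7 lookahead=+ remaining=[+ num $]
Step 18: reduce T->F. Stack=[E - T] ptr=7 lookahead=+ remaining=[+ num $]
Step 19: reduce E->E - T. Stack=[E] ptr=7 lookahead=+ remaining=[+ num $]
Step 20: shift +. Stack=[E +] ptr=8 lookahead=num remaining=[num $]
Step 21: shift num. Stack=[E + num] ptr=9 lookahead=$ remaining=[$]
Step 22: reduce F->num. Stack=[E + F] ptr=9 lookahead=$ remaining=[$]
Step 23: reduce T->F. Stack=[E + T] ptr=9 lookahead=$ remaining=[$]
Step 24: reduce E->E + T. Stack=[E] ptr=9 lookahead=$ remaining=[$]
Step 25: accept. Stack=[E] ptr=9 lookahead=$ remaining=[$]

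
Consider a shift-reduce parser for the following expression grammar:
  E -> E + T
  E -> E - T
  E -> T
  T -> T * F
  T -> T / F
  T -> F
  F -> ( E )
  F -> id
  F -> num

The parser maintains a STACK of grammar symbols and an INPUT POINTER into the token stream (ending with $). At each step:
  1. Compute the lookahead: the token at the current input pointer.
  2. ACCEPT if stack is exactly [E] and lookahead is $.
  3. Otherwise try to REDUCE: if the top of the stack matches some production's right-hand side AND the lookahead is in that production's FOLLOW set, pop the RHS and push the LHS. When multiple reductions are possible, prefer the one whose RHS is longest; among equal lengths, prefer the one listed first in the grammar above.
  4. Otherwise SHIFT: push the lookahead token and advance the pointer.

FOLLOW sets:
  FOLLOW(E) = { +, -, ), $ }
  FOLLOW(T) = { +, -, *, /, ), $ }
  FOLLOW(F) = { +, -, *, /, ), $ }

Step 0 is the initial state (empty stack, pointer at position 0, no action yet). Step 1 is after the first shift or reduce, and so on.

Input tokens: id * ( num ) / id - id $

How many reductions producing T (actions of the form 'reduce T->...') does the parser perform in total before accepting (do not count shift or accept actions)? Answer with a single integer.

Answer: 5

Derivation:
Step 1: shift id. Stack=[id] ptr=1 lookahead=* remaining=[* ( num ) / id - id $]
Step 2: reduce F->id. Stack=[F] ptr=1 lookahead=* remaining=[* ( num ) / id - id $]
Step 3: reduce T->F. Stack=[T] ptr=1 lookahead=* remaining=[* ( num ) / id - id $]
Step 4: shift *. Stack=[T *] ptr=2 lookahead=( remaining=[( num ) / id - id $]
Step 5: shift (. Stack=[T * (] ptr=3 lookahead=num remaining=[num ) / id - id $]
Step 6: shift num. Stack=[T * ( num] ptr=4 lookahead=) remaining=[) / id - id $]
Step 7: reduce F->num. Stack=[T * ( F] ptr=4 lookahead=) remaining=[) / id - id $]
Step 8: reduce T->F. Stack=[T * ( T] ptr=4 lookahead=) remaining=[) / id - id $]
Step 9: reduce E->T. Stack=[T * ( E] ptr=4 lookahead=) remaining=[) / id - id $]
Step 10: shift ). Stack=[T * ( E )] ptr=5 lookahead=/ remaining=[/ id - id $]
Step 11: reduce F->( E ). Stack=[T * F] ptr=5 lookahead=/ remaining=[/ id - id $]
Step 12: reduce T->T * F. Stack=[T] ptr=5 lookahead=/ remaining=[/ id - id $]
Step 13: shift /. Stack=[T /] ptr=6 lookahead=id remaining=[id - id $]
Step 14: shift id. Stack=[T / id] ptr=7 lookahead=- remaining=[- id $]
Step 15: reduce F->id. Stack=[T / F] ptr=7 lookahead=- remaining=[- id $]
Step 16: reduce T->T / F. Stack=[T] ptr=7 lookahead=- remaining=[- id $]
Step 17: reduce E->T. Stack=[E] ptr=7 lookahead=- remaining=[- id $]
Step 18: shift -. Stack=[E -] ptr=8 lookahead=id remaining=[id $]
Step 19: shift id. Stack=[E - id] ptr=9 lookahead=$ remaining=[$]
Step 20: reduce F->id. Stack=[E - F] ptr=9 lookahead=$ remaining=[$]
Step 21: reduce T->F. Stack=[E - T] ptr=9 lookahead=$ remaining=[$]
Step 22: reduce E->E - T. Stack=[E] ptr=9 lookahead=$ remaining=[$]
Step 23: accept. Stack=[E] ptr=9 lookahead=$ remaining=[$]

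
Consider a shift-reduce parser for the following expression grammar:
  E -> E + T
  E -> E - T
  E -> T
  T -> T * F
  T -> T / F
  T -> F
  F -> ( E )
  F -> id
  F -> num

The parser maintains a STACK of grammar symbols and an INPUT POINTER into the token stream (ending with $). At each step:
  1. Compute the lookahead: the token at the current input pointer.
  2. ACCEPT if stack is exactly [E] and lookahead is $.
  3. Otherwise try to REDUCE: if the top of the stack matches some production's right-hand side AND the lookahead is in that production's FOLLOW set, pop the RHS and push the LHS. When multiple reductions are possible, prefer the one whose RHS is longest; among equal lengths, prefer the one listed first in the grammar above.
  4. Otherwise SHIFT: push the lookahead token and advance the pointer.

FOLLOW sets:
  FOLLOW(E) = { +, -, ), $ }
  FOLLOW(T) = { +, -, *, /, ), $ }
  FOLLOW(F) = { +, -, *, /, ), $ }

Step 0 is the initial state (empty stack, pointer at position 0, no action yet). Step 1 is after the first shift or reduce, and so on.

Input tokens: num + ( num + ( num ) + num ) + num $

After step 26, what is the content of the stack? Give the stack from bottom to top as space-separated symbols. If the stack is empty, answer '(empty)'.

Answer: E + ( E )

Derivation:
Step 1: shift num. Stack=[num] ptr=1 lookahead=+ remaining=[+ ( num + ( num ) + num ) + num $]
Step 2: reduce F->num. Stack=[F] ptr=1 lookahead=+ remaining=[+ ( num + ( num ) + num ) + num $]
Step 3: reduce T->F. Stack=[T] ptr=1 lookahead=+ remaining=[+ ( num + ( num ) + num ) + num $]
Step 4: reduce E->T. Stack=[E] ptr=1 lookahead=+ remaining=[+ ( num + ( num ) + num ) + num $]
Step 5: shift +. Stack=[E +] ptr=2 lookahead=( remaining=[( num + ( num ) + num ) + num $]
Step 6: shift (. Stack=[E + (] ptr=3 lookahead=num remaining=[num + ( num ) + num ) + num $]
Step 7: shift num. Stack=[E + ( num] ptr=4 lookahead=+ remaining=[+ ( num ) + num ) + num $]
Step 8: reduce F->num. Stack=[E + ( F] ptr=4 lookahead=+ remaining=[+ ( num ) + num ) + num $]
Step 9: reduce T->F. Stack=[E + ( T] ptr=4 lookahead=+ remaining=[+ ( num ) + num ) + num $]
Step 10: reduce E->T. Stack=[E + ( E] ptr=4 lookahead=+ remaining=[+ ( num ) + num ) + num $]
Step 11: shift +. Stack=[E + ( E +] ptr=5 lookahead=( remaining=[( num ) + num ) + num $]
Step 12: shift (. Stack=[E + ( E + (] ptr=6 lookahead=num remaining=[num ) + num ) + num $]
Step 13: shift num. Stack=[E + ( E + ( num] ptr=7 lookahead=) remaining=[) + num ) + num $]
Step 14: reduce F->num. Stack=[E + ( E + ( F] ptr=7 lookahead=) remaining=[) + num ) + num $]
Step 15: reduce T->F. Stack=[E + ( E + ( T] ptr=7 lookahead=) remaining=[) + num ) + num $]
Step 16: reduce E->T. Stack=[E + ( E + ( E] ptr=7 lookahead=) remaining=[) + num ) + num $]
Step 17: shift ). Stack=[E + ( E + ( E )] ptr=8 lookahead=+ remaining=[+ num ) + num $]
Step 18: reduce F->( E ). Stack=[E + ( E + F] ptr=8 lookahead=+ remaining=[+ num ) + num $]
Step 19: reduce T->F. Stack=[E + ( E + T] ptr=8 lookahead=+ remaining=[+ num ) + num $]
Step 20: reduce E->E + T. Stack=[E + ( E] ptr=8 lookahead=+ remaining=[+ num ) + num $]
Step 21: shift +. Stack=[E + ( E +] ptr=9 lookahead=num remaining=[num ) + num $]
Step 22: shift num. Stack=[E + ( E + num] ptr=10 lookahead=) remaining=[) + num $]
Step 23: reduce F->num. Stack=[E + ( E + F] ptr=10 lookahead=) remaining=[) + num $]
Step 24: reduce T->F. Stack=[E + ( E + T] ptr=10 lookahead=) remaining=[) + num $]
Step 25: reduce E->E + T. Stack=[E + ( E] ptr=10 lookahead=) remaining=[) + num $]
Step 26: shift ). Stack=[E + ( E )] ptr=11 lookahead=+ remaining=[+ num $]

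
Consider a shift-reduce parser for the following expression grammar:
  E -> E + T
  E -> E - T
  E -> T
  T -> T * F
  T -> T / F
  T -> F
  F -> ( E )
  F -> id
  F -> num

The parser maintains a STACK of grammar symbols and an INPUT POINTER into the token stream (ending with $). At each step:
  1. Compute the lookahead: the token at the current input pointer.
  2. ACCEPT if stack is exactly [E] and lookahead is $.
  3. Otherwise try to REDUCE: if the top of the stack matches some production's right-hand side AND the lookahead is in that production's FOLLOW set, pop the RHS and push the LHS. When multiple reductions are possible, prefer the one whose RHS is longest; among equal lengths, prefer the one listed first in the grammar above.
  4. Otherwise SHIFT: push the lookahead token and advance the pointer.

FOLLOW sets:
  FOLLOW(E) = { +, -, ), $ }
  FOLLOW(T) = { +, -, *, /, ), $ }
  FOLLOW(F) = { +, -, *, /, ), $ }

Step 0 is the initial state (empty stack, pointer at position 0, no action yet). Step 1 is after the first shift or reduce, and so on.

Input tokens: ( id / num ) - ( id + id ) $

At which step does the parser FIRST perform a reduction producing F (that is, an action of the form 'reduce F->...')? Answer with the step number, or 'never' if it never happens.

Answer: 3

Derivation:
Step 1: shift (. Stack=[(] ptr=1 lookahead=id remaining=[id / num ) - ( id + id ) $]
Step 2: shift id. Stack=[( id] ptr=2 lookahead=/ remaining=[/ num ) - ( id + id ) $]
Step 3: reduce F->id. Stack=[( F] ptr=2 lookahead=/ remaining=[/ num ) - ( id + id ) $]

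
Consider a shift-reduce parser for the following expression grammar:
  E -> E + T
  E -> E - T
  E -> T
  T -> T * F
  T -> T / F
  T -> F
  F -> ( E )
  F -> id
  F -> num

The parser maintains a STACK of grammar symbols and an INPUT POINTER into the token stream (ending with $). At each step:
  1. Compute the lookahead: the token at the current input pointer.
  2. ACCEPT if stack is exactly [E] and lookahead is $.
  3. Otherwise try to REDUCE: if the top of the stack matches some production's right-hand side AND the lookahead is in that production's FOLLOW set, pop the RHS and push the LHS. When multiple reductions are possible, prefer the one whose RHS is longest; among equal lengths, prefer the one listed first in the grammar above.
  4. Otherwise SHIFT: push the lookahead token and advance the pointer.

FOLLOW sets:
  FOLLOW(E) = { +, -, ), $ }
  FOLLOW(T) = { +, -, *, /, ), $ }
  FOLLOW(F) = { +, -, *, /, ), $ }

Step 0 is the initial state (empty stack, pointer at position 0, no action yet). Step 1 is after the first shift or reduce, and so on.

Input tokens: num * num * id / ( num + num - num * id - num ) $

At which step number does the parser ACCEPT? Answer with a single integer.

Answer: 41

Derivation:
Step 1: shift num. Stack=[num] ptr=1 lookahead=* remaining=[* num * id / ( num + num - num * id - num ) $]
Step 2: reduce F->num. Stack=[F] ptr=1 lookahead=* remaining=[* num * id / ( num + num - num * id - num ) $]
Step 3: reduce T->F. Stack=[T] ptr=1 lookahead=* remaining=[* num * id / ( num + num - num * id - num ) $]
Step 4: shift *. Stack=[T *] ptr=2 lookahead=num remaining=[num * id / ( num + num - num * id - num ) $]
Step 5: shift num. Stack=[T * num] ptr=3 lookahead=* remaining=[* id / ( num + num - num * id - num ) $]
Step 6: reduce F->num. Stack=[T * F] ptr=3 lookahead=* remaining=[* id / ( num + num - num * id - num ) $]
Step 7: reduce T->T * F. Stack=[T] ptr=3 lookahead=* remaining=[* id / ( num + num - num * id - num ) $]
Step 8: shift *. Stack=[T *] ptr=4 lookahead=id remaining=[id / ( num + num - num * id - num ) $]
Step 9: shift id. Stack=[T * id] ptr=5 lookahead=/ remaining=[/ ( num + num - num * id - num ) $]
Step 10: reduce F->id. Stack=[T * F] ptr=5 lookahead=/ remaining=[/ ( num + num - num * id - num ) $]
Step 11: reduce T->T * F. Stack=[T] ptr=5 lookahead=/ remaining=[/ ( num + num - num * id - num ) $]
Step 12: shift /. Stack=[T /] ptr=6 lookahead=( remaining=[( num + num - num * id - num ) $]
Step 13: shift (. Stack=[T / (] ptr=7 lookahead=num remaining=[num + num - num * id - num ) $]
Step 14: shift num. Stack=[T / ( num] ptr=8 lookahead=+ remaining=[+ num - num * id - num ) $]
Step 15: reduce F->num. Stack=[T / ( F] ptr=8 lookahead=+ remaining=[+ num - num * id - num ) $]
Step 16: reduce T->F. Stack=[T / ( T] ptr=8 lookahead=+ remaining=[+ num - num * id - num ) $]
Step 17: reduce E->T. Stack=[T / ( E] ptr=8 lookahead=+ remaining=[+ num - num * id - num ) $]
Step 18: shift +. Stack=[T / ( E +] ptr=9 lookahead=num remaining=[num - num * id - num ) $]
Step 19: shift num. Stack=[T / ( E + num] ptr=10 lookahead=- remaining=[- num * id - num ) $]
Step 20: reduce F->num. Stack=[T / ( E + F] ptr=10 lookahead=- remaining=[- num * id - num ) $]
Step 21: reduce T->F. Stack=[T / ( E + T] ptr=10 lookahead=- remaining=[- num * id - num ) $]
Step 22: reduce E->E + T. Stack=[T / ( E] ptr=10 lookahead=- remaining=[- num * id - num ) $]
Step 23: shift -. Stack=[T / ( E -] ptr=11 lookahead=num remaining=[num * id - num ) $]
Step 24: shift num. Stack=[T / ( E - num] ptr=12 lookahead=* remaining=[* id - num ) $]
Step 25: reduce F->num. Stack=[T / ( E - F] ptr=12 lookahead=* remaining=[* id - num ) $]
Step 26: reduce T->F. Stack=[T / ( E - T] ptr=12 lookahead=* remaining=[* id - num ) $]
Step 27: shift *. Stack=[T / ( E - T *] ptr=13 lookahead=id remaining=[id - num ) $]
Step 28: shift id. Stack=[T / ( E - T * id] ptr=14 lookahead=- remaining=[- num ) $]
Step 29: reduce F->id. Stack=[T / ( E - T * F] ptr=14 lookahead=- remaining=[- num ) $]
Step 30: reduce T->T * F. Stack=[T / ( E - T] ptr=14 lookahead=- remaining=[- num ) $]
Step 31: reduce E->E - T. Stack=[T / ( E] ptr=14 lookahead=- remaining=[- num ) $]
Step 32: shift -. Stack=[T / ( E -] ptr=15 lookahead=num remaining=[num ) $]
Step 33: shift num. Stack=[T / ( E - num] ptr=16 lookahead=) remaining=[) $]
Step 34: reduce F->num. Stack=[T / ( E - F] ptr=16 lookahead=) remaining=[) $]
Step 35: reduce T->F. Stack=[T / ( E - T] ptr=16 lookahead=) remaining=[) $]
Step 36: reduce E->E - T. Stack=[T / ( E] ptr=16 lookahead=) remaining=[) $]
Step 37: shift ). Stack=[T / ( E )] ptr=17 lookahead=$ remaining=[$]
Step 38: reduce F->( E ). Stack=[T / F] ptr=17 lookahead=$ remaining=[$]
Step 39: reduce T->T / F. Stack=[T] ptr=17 lookahead=$ remaining=[$]
Step 40: reduce E->T. Stack=[E] ptr=17 lookahead=$ remaining=[$]
Step 41: accept. Stack=[E] ptr=17 lookahead=$ remaining=[$]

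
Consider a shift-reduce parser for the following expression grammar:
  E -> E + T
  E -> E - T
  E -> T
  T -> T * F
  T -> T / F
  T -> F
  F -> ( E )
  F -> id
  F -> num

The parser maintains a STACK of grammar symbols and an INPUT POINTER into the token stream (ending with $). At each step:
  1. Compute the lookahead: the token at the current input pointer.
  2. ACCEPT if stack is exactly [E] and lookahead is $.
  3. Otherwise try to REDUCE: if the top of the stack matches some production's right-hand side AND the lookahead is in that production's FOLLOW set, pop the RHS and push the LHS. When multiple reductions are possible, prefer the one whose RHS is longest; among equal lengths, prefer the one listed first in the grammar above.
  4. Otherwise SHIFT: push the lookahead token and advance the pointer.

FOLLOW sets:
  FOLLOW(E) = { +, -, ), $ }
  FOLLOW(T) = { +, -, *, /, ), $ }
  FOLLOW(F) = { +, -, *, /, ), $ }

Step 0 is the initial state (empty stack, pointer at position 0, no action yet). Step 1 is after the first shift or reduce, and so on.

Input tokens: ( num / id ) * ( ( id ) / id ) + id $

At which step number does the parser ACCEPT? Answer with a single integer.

Step 1: shift (. Stack=[(] ptr=1 lookahead=num remaining=[num / id ) * ( ( id ) / id ) + id $]
Step 2: shift num. Stack=[( num] ptr=2 lookahead=/ remaining=[/ id ) * ( ( id ) / id ) + id $]
Step 3: reduce F->num. Stack=[( F] ptr=2 lookahead=/ remaining=[/ id ) * ( ( id ) / id ) + id $]
Step 4: reduce T->F. Stack=[( T] ptr=2 lookahead=/ remaining=[/ id ) * ( ( id ) / id ) + id $]
Step 5: shift /. Stack=[( T /] ptr=3 lookahead=id remaining=[id ) * ( ( id ) / id ) + id $]
Step 6: shift id. Stack=[( T / id] ptr=4 lookahead=) remaining=[) * ( ( id ) / id ) + id $]
Step 7: reduce F->id. Stack=[( T / F] ptr=4 lookahead=) remaining=[) * ( ( id ) / id ) + id $]
Step 8: reduce T->T / F. Stack=[( T] ptr=4 lookahead=) remaining=[) * ( ( id ) / id ) + id $]
Step 9: reduce E->T. Stack=[( E] ptr=4 lookahead=) remaining=[) * ( ( id ) / id ) + id $]
Step 10: shift ). Stack=[( E )] ptr=5 lookahead=* remaining=[* ( ( id ) / id ) + id $]
Step 11: reduce F->( E ). Stack=[F] ptr=5 lookahead=* remaining=[* ( ( id ) / id ) + id $]
Step 12: reduce T->F. Stack=[T] ptr=5 lookahead=* remaining=[* ( ( id ) / id ) + id $]
Step 13: shift *. Stack=[T *] ptr=6 lookahead=( remaining=[( ( id ) / id ) + id $]
Step 14: shift (. Stack=[T * (] ptr=7 lookahead=( remaining=[( id ) / id ) + id $]
Step 15: shift (. Stack=[T * ( (] ptr=8 lookahead=id remaining=[id ) / id ) + id $]
Step 16: shift id. Stack=[T * ( ( id] ptr=9 lookahead=) remaining=[) / id ) + id $]
Step 17: reduce F->id. Stack=[T * ( ( F] ptr=9 lookahead=) remaining=[) / id ) + id $]
Step 18: reduce T->F. Stack=[T * ( ( T] ptr=9 lookahead=) remaining=[) / id ) + id $]
Step 19: reduce E->T. Stack=[T * ( ( E] ptr=9 lookahead=) remaining=[) / id ) + id $]
Step 20: shift ). Stack=[T * ( ( E )] ptr=10 lookahead=/ remaining=[/ id ) + id $]
Step 21: reduce F->( E ). Stack=[T * ( F] ptr=10 lookahead=/ remaining=[/ id ) + id $]
Step 22: reduce T->F. Stack=[T * ( T] ptr=10 lookahead=/ remaining=[/ id ) + id $]
Step 23: shift /. Stack=[T * ( T /] ptr=11 lookahead=id remaining=[id ) + id $]
Step 24: shift id. Stack=[T * ( T / id] ptr=12 lookahead=) remaining=[) + id $]
Step 25: reduce F->id. Stack=[T * ( T / F] ptr=12 lookahead=) remaining=[) + id $]
Step 26: reduce T->T / F. Stack=[T * ( T] ptr=12 lookahead=) remaining=[) + id $]
Step 27: reduce E->T. Stack=[T * ( E] ptr=12 lookahead=) remaining=[) + id $]
Step 28: shift ). Stack=[T * ( E )] ptr=13 lookahead=+ remaining=[+ id $]
Step 29: reduce F->( E ). Stack=[T * F] ptr=13 lookahead=+ remaining=[+ id $]
Step 30: reduce T->T * F. Stack=[T] ptr=13 lookahead=+ remaining=[+ id $]
Step 31: reduce E->T. Stack=[E] ptr=13 lookahead=+ remaining=[+ id $]
Step 32: shift +. Stack=[E +] ptr=14 lookahead=id remaining=[id $]
Step 33: shift id. Stack=[E + id] ptr=15 lookahead=$ remaining=[$]
Step 34: reduce F->id. Stack=[E + F] ptr=15 lookahead=$ remaining=[$]
Step 35: reduce T->F. Stack=[E + T] ptr=15 lookahead=$ remaining=[$]
Step 36: reduce E->E + T. Stack=[E] ptr=15 lookahead=$ remaining=[$]
Step 37: accept. Stack=[E] ptr=15 lookahead=$ remaining=[$]

Answer: 37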